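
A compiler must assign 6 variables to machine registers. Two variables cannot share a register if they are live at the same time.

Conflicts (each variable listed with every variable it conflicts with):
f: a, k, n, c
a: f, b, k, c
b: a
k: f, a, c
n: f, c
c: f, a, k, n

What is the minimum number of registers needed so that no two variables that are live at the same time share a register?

f, a, k, c all conflict with each other, so at least 4 registers are needed.
4 registers suffice: register 1 → {f, b}; register 2 → {c}; register 3 → {a, n}; register 4 → {k}. Each listed conflict is separated.

4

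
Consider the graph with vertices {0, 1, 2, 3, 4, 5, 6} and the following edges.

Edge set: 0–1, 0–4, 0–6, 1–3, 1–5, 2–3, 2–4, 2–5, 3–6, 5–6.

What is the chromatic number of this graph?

3

The cycle 5-1-0-4-2-5 has odd length 5, so it cannot be 2-colored; at least 3 colors are needed.
3 colors suffice: 0=a, 1=b, 2=b, 3=a, 4=c, 5=a, 6=b. Each edge has distinct colors on its endpoints.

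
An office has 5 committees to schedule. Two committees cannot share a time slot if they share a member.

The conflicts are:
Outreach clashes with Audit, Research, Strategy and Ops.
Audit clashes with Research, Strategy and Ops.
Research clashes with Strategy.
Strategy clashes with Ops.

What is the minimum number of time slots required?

4

Outreach, Audit, Strategy, Ops pairwise conflict, so at least 4 time slots are needed.
4 time slots suffice: time slot 1 → {Audit}; time slot 2 → {Outreach}; time slot 3 → {Strategy}; time slot 4 → {Research, Ops}. No two conflicting committees share a time slot.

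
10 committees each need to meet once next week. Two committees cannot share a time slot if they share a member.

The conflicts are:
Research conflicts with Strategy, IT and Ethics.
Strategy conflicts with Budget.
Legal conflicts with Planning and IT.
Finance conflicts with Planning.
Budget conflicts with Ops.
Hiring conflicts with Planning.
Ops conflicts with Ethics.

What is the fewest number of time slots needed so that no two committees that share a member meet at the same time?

The cycle Budget-Strategy-Research-Ethics-Ops-Budget has odd length 5, so it cannot be 2-colored; at least 3 time slots are needed.
A valid assignment using 3 time slots: Research=1, Strategy=2, Legal=3, Finance=2, Budget=3, Hiring=2, Planning=1, IT=2, Ops=1, Ethics=2. Each listed conflict is separated.

3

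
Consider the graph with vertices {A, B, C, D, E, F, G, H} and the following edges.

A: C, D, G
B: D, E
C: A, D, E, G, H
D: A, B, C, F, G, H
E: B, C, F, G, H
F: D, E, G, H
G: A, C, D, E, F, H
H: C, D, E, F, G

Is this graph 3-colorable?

C, E, G, H are pairwise adjacent (a clique of size 4), so at least 4 colors are needed.
So 3 colors are not enough.

No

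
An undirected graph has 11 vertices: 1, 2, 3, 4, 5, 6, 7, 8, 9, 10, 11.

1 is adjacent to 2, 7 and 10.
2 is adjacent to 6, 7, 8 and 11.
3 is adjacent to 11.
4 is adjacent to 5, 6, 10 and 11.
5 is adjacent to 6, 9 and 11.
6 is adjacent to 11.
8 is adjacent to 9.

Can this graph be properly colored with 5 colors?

The chromatic number is 4. 4, 5, 6, 11 form a clique, so at least 4 colors are needed.
A valid assignment using 4 colors: 1=red, 2=blue, 3=blue, 4=green, 5=blue, 6=yellow, 7=green, 8=green, 9=red, 10=blue, 11=red.
Since 5 ≥ 4, a proper 5-coloring certainly exists.

Yes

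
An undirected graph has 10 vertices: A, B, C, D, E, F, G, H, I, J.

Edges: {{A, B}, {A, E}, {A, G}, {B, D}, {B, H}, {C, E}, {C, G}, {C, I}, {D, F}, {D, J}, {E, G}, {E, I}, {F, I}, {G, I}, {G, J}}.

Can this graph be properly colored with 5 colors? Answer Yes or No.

The chromatic number is 4. C, E, G, I are pairwise adjacent (a clique of size 4), so at least 4 colors are needed.
4 colors suffice: color 1 → {B, F, G}; color 2 → {A, D, H, I}; color 3 → {E, J}; color 4 → {C}.
Since 5 ≥ 4, a proper 5-coloring certainly exists.

Yes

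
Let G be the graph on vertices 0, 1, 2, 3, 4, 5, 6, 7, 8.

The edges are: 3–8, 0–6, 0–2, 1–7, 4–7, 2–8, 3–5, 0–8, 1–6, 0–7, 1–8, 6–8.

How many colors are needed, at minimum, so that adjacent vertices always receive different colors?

0, 2, 8 are mutually adjacent, so at least 3 colors are needed.
3 colors suffice: 0=blue, 1=blue, 2=green, 3=blue, 4=blue, 5=red, 6=green, 7=red, 8=red. Every edge joins two different colors.

3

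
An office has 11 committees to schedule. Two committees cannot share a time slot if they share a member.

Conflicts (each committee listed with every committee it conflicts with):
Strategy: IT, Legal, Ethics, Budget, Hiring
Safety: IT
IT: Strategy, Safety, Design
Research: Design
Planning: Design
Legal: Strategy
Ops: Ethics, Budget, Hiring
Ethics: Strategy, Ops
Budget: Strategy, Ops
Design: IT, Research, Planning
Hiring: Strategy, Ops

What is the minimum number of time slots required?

2

Strategy and Legal conflict, so at least 2 time slots are needed.
A valid assignment using 2 time slots: Strategy=1, Safety=1, IT=2, Research=2, Planning=2, Legal=2, Ops=1, Ethics=2, Budget=2, Design=1, Hiring=2. No two conflicting committees share a time slot.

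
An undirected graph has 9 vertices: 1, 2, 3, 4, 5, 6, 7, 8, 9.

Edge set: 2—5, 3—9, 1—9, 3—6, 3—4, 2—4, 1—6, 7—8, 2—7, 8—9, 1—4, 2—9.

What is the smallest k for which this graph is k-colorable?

3 and 6 are adjacent, so at least 2 colors are needed.
2 colors suffice: 1=a, 2=a, 3=a, 4=b, 5=b, 6=b, 7=b, 8=a, 9=b. Every edge joins two different colors.

2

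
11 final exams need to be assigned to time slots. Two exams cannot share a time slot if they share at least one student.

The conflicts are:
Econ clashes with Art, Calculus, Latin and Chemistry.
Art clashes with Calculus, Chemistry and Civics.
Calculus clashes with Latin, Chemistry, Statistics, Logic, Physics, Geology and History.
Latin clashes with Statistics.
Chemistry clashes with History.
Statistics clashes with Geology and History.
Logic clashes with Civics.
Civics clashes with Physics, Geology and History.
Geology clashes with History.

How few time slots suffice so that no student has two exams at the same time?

Calculus, Statistics, Geology, History pairwise conflict, so at least 4 time slots are needed.
4 time slots suffice: time slot 1 → {Calculus, Civics}; time slot 2 → {Art, Latin, Logic, Physics, History}; time slot 3 → {Chemistry, Statistics}; time slot 4 → {Econ, Geology}. No two conflicting exams share a time slot.

4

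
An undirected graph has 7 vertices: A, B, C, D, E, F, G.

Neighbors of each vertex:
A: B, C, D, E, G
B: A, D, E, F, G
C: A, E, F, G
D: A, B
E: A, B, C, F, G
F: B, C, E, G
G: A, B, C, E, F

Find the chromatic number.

A, B, E, G are mutually adjacent (a clique of size 4), so at least 4 colors are needed.
A valid assignment using 4 colors: A=yellow, B=green, C=green, D=red, E=blue, F=yellow, G=red. No two adjacent vertices share a color.

4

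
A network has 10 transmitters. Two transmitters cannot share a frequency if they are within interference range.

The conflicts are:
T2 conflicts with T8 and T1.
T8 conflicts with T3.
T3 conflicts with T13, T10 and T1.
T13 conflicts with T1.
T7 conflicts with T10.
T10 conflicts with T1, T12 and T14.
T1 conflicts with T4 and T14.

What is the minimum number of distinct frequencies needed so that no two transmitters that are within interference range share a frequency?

T10, T1, T14 are mutually in conflict, so at least 3 frequencies are needed.
3 frequencies suffice: frequency 1 → {T8, T7, T1, T12}; frequency 2 → {T2, T13, T10, T4}; frequency 3 → {T3, T14}. Each listed conflict is separated.

3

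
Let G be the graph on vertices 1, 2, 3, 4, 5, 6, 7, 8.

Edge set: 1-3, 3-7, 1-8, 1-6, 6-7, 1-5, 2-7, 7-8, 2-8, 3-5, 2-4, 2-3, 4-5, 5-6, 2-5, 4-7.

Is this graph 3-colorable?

The chromatic number is 3. 2, 7, 8 are pairwise adjacent, so at least 3 colors are needed.
3 colors suffice: 1=b, 2=b, 3=c, 4=c, 5=a, 6=c, 7=a, 8=c.
That is already a proper 3-coloring.

Yes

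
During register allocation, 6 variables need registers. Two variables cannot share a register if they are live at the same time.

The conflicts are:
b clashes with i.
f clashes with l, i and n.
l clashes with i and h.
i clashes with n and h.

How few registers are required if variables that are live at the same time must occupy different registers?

3

f, l, i are mutually in conflict, so at least 3 registers are needed.
3 registers suffice: register 1 → {i}; register 2 → {b, f, h}; register 3 → {l, n}. No two conflicting variables share a register.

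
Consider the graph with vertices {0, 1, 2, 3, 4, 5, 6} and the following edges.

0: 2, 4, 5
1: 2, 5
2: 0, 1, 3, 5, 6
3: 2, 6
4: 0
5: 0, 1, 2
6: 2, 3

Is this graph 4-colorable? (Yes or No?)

Yes

The chromatic number is 3. 0, 2, 5 form a triangle, so at least 3 colors are needed.
3 colors suffice: 0=green, 1=green, 2=red, 3=blue, 4=red, 5=blue, 6=green.
Since 4 ≥ 3, a proper 4-coloring certainly exists.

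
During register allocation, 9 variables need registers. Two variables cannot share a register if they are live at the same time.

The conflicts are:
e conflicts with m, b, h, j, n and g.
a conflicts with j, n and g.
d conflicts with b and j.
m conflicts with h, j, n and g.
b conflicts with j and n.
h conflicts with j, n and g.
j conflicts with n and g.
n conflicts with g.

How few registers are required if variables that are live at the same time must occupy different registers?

e, m, h, j, n, g are mutually in conflict, so at least 6 registers are needed.
6 registers suffice: e=3, a=3, d=2, m=5, b=4, h=6, j=1, n=2, g=4. Every pair that conflicts lands in different registers.

6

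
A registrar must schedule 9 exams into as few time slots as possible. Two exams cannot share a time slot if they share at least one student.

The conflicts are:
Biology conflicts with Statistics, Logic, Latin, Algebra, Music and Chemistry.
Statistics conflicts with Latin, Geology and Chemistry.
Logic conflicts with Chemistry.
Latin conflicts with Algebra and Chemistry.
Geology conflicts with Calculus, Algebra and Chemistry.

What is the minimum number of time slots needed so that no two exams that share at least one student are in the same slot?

Biology, Statistics, Latin, Chemistry all conflict with each other, so at least 4 time slots are needed.
4 time slots suffice: time slot 1 → {Biology, Geology}; time slot 2 → {Calculus, Algebra, Music, Chemistry}; time slot 3 → {Statistics, Logic}; time slot 4 → {Latin}. Every pair that conflicts lands in different time slots.

4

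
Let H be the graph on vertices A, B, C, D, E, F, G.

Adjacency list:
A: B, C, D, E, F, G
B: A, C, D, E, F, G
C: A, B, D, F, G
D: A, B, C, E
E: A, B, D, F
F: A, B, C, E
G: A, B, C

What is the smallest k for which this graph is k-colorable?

4

A, B, C, D are pairwise adjacent (a clique of size 4), so at least 4 colors are needed.
One proper 4-coloring: A=1, B=2, C=3, D=4, E=3, F=4, G=4. Every edge joins two different colors.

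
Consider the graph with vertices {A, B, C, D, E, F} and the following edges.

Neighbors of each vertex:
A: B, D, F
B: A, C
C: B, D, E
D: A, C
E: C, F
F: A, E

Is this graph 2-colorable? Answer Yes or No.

No

The cycle E-C-D-A-F-E has odd length 5, so it cannot be 2-colored; at least 3 colors are needed.
So 2 colors are not enough.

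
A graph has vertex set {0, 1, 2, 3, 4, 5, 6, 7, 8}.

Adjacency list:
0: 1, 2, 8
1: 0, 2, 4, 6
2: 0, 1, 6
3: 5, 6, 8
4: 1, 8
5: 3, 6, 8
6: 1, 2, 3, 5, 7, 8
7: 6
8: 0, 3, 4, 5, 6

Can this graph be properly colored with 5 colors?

The chromatic number is 4. 3, 5, 6, 8 are mutually adjacent (a clique of size 4), so at least 4 colors are needed.
4 colors suffice: 0=a, 1=b, 2=c, 3=c, 4=a, 5=d, 6=a, 7=b, 8=b.
Since 5 ≥ 4, a proper 5-coloring certainly exists.

Yes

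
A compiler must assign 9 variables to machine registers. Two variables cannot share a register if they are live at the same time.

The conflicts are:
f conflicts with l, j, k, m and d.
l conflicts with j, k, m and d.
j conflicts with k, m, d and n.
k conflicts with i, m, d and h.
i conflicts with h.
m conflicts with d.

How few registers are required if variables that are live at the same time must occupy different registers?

f, l, j, k, m, d all conflict with each other, so at least 6 registers are needed.
6 registers suffice: f=5, l=3, j=2, k=1, i=2, m=4, d=6, n=1, h=3. Every pair that conflicts lands in different registers.

6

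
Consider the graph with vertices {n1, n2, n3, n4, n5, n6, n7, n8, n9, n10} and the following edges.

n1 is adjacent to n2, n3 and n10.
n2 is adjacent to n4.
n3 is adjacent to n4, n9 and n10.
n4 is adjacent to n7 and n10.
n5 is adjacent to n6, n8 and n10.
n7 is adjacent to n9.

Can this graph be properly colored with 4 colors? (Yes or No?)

The chromatic number is 3. n3, n4, n10 are mutually adjacent, so at least 3 colors are needed.
A valid assignment using 3 colors: n1=1, n2=2, n3=2, n4=1, n5=1, n6=2, n7=2, n8=2, n9=1, n10=3.
Since 4 ≥ 3, a proper 4-coloring certainly exists.

Yes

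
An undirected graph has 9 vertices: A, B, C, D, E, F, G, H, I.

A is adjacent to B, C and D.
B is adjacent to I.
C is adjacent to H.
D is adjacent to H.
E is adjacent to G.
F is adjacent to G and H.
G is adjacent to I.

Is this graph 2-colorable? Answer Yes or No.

The cycle G-I-B-A-C-H-F-G has odd length 7, so it cannot be 2-colored; at least 3 colors are needed.
So 2 colors are not enough.

No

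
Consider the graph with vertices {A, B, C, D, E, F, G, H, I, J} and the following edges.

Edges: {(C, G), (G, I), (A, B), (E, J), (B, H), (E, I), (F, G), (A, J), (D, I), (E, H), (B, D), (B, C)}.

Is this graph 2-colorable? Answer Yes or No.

The cycle D-I-E-H-B-D has odd length 5, so it cannot be 2-colored; at least 3 colors are needed.
So 2 colors are not enough.

No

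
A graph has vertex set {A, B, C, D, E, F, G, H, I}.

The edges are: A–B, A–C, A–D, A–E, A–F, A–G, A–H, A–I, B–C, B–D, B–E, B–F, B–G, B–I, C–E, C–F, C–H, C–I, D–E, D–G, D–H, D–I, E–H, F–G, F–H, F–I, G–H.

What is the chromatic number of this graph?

A, B, C, F, I are pairwise adjacent (a clique of size 5), so at least 5 colors are needed.
5 colors suffice: color 1 → {A}; color 2 → {B, H}; color 3 → {D, F}; color 4 → {C, G}; color 5 → {E, I}. Each edge has distinct colors on its endpoints.

5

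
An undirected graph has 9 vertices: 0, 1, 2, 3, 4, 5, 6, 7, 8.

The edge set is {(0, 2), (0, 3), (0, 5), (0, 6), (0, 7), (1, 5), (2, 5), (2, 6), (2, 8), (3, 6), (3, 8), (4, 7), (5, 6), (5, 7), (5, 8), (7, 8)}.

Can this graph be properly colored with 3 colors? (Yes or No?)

0, 2, 5, 6 are pairwise adjacent (a clique of size 4), so at least 4 colors are needed.
So 3 colors are not enough.

No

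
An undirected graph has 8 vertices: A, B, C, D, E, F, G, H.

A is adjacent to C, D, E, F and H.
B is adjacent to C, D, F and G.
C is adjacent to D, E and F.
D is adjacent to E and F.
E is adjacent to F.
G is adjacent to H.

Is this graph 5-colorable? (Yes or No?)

The chromatic number is 5. A, C, D, E, F are pairwise adjacent (a clique of size 5), so at least 5 colors are needed.
A valid assignment using 5 colors: A=green, B=green, C=red, D=blue, E=purple, F=yellow, G=blue, H=red.
That is already a proper 5-coloring.

Yes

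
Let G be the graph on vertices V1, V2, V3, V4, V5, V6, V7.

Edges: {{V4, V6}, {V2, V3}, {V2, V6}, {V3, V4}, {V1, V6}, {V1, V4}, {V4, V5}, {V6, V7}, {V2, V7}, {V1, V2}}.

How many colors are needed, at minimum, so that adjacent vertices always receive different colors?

V2, V6, V7 are pairwise adjacent, so at least 3 colors are needed.
One proper 3-coloring: V1=3, V2=2, V3=1, V4=2, V5=1, V6=1, V7=3. No two adjacent vertices share a color.

3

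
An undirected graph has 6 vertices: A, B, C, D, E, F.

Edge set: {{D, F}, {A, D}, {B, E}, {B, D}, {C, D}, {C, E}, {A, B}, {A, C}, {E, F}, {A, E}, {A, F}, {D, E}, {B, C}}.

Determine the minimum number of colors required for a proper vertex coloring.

5

A, B, C, D, E are pairwise adjacent (a clique of size 5), so at least 5 colors are needed.
5 colors suffice: A=2, B=5, C=4, D=3, E=1, F=4. Every edge joins two different colors.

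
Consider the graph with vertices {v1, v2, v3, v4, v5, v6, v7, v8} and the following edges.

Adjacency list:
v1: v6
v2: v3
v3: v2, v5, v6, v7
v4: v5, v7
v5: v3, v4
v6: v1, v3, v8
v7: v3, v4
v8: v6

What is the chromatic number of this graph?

v4 and v7 are adjacent, so at least 2 colors are needed.
2 colors suffice: color red → {v1, v3, v4, v8}; color blue → {v2, v5, v6, v7}. Every edge joins two different colors.

2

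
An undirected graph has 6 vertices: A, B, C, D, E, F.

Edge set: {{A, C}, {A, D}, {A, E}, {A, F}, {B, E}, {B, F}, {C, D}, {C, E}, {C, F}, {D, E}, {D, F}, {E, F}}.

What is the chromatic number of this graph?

5

A, C, D, E, F form a clique, so at least 5 colors are needed.
5 colors suffice: color red → {E}; color blue → {F}; color green → {B, C}; color yellow → {D}; color purple → {A}. Each edge has distinct colors on its endpoints.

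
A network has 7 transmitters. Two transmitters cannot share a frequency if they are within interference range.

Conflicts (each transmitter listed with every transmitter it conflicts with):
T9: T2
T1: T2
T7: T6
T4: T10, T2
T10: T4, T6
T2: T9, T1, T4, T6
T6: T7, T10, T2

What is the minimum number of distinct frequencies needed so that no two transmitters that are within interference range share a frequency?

2

T4 and T2 conflict, so at least 2 frequencies are needed.
2 frequencies suffice: frequency 1 → {T7, T10, T2}; frequency 2 → {T9, T1, T4, T6}. No two conflicting transmitters share a frequency.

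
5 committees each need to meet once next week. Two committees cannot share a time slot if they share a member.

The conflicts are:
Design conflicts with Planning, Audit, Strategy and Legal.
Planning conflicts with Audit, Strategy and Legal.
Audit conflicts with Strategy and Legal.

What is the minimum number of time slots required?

Design, Planning, Audit, Strategy pairwise conflict, so at least 4 time slots are needed.
Using 4 time slots: Design=2, Planning=1, Audit=3, Strategy=4, Legal=4. Each listed conflict is separated.

4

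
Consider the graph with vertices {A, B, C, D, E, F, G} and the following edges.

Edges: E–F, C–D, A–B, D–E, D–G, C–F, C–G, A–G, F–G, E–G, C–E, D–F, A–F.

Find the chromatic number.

C, D, E, F, G form a clique, so at least 5 colors are needed.
One proper 5-coloring: A=green, B=red, C=green, D=purple, E=yellow, F=blue, G=red. Each edge has distinct colors on its endpoints.

5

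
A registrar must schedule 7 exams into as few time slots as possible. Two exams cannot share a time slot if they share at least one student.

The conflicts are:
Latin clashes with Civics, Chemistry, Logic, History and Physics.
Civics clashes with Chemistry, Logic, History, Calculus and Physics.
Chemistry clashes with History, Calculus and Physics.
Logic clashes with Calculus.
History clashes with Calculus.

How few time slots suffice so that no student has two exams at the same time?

4

Civics, Chemistry, History, Calculus pairwise conflict, so at least 4 time slots are needed.
4 time slots suffice: time slot 1 → {Civics}; time slot 2 → {Chemistry, Logic}; time slot 3 → {Latin, Calculus}; time slot 4 → {History, Physics}. No two conflicting exams share a time slot.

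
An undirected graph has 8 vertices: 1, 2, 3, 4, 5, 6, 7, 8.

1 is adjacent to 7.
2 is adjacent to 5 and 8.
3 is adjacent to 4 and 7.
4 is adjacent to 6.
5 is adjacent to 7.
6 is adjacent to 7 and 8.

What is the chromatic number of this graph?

3

The cycle 8-2-5-7-6-8 has odd length 5, so it cannot be 2-colored; at least 3 colors are needed.
A valid assignment using 3 colors: 1=blue, 2=green, 3=blue, 4=red, 5=blue, 6=blue, 7=red, 8=red. Each edge has distinct colors on its endpoints.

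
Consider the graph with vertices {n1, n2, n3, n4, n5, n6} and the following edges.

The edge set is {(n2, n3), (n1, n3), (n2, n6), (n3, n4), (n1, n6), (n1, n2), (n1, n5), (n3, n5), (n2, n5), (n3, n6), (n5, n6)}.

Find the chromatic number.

n1, n2, n3, n5, n6 are mutually adjacent (a clique of size 5), so at least 5 colors are needed.
5 colors suffice: n1=purple, n2=blue, n3=red, n4=blue, n5=yellow, n6=green. Each edge has distinct colors on its endpoints.

5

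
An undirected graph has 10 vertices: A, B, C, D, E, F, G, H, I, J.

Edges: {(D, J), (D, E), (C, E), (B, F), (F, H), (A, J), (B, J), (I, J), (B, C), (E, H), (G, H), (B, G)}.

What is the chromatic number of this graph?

The cycle E-C-B-F-H-E has odd length 5, so it cannot be 2-colored; at least 3 colors are needed.
3 colors suffice: A=1, B=1, C=3, D=1, E=2, F=2, G=2, H=1, I=1, J=2. No two adjacent vertices share a color.

3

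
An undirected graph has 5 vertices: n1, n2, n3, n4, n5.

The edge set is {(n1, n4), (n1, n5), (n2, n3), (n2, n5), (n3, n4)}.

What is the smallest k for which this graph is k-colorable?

3

The cycle n1-n5-n2-n3-n4-n1 has odd length 5, so it cannot be 2-colored; at least 3 colors are needed.
A valid assignment using 3 colors: n1=B, n2=R, n3=B, n4=R, n5=G. No two adjacent vertices share a color.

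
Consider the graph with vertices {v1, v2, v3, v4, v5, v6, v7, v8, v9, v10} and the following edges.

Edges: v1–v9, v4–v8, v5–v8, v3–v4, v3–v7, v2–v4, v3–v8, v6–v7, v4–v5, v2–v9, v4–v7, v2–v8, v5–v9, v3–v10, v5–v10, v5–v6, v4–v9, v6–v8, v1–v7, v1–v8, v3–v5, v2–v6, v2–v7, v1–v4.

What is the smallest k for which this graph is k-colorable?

4

v3, v4, v5, v8 are pairwise adjacent (a clique of size 4), so at least 4 colors are needed.
4 colors suffice: color 1 → {v4, v6, v10}; color 2 → {v1, v2, v5}; color 3 → {v7, v8, v9}; color 4 → {v3}. Each edge has distinct colors on its endpoints.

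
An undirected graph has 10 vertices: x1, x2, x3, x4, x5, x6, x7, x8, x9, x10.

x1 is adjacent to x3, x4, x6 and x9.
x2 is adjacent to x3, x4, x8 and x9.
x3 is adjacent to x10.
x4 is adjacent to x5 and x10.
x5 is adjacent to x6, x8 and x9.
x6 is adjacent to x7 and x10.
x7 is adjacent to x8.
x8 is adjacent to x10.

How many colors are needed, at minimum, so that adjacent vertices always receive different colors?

x2 and x9 are adjacent, so at least 2 colors are needed.
2 colors suffice: color 1 → {x3, x4, x6, x8, x9}; color 2 → {x1, x2, x5, x7, x10}. Every edge joins two different colors.

2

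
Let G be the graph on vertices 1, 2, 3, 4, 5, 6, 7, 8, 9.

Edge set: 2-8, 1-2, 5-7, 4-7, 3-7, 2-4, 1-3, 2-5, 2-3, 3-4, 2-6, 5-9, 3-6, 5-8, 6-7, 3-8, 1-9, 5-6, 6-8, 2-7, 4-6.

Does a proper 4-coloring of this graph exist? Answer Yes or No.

2, 3, 4, 6, 7 form a clique, so at least 5 colors are needed.
So 4 colors are not enough.

No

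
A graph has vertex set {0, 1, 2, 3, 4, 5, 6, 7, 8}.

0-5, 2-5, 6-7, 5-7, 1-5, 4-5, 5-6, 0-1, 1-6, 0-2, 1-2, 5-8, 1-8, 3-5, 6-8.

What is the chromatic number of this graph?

1, 5, 6, 8 are mutually adjacent (a clique of size 4), so at least 4 colors are needed.
4 colors suffice: color red → {5}; color blue → {1, 3, 4, 7}; color green → {0, 6}; color yellow → {2, 8}. Each edge has distinct colors on its endpoints.

4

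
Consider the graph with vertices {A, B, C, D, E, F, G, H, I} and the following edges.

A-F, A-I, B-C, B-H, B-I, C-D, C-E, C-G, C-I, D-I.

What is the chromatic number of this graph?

3

B, C, I form a triangle, so at least 3 colors are needed.
3 colors suffice: color 1 → {A, C, H}; color 2 → {E, F, G, I}; color 3 → {B, D}. Every edge joins two different colors.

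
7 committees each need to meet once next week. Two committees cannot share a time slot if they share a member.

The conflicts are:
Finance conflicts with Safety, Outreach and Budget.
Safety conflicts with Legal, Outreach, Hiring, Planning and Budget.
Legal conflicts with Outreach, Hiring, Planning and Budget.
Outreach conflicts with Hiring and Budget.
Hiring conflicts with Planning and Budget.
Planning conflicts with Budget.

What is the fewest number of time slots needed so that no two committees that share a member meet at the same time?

5

Safety, Legal, Hiring, Planning, Budget pairwise conflict, so at least 5 time slots are needed.
5 time slots suffice: time slot 1 → {Safety}; time slot 2 → {Budget}; time slot 3 → {Finance, Hiring}; time slot 4 → {Outreach, Planning}; time slot 5 → {Legal}. Each listed conflict is separated.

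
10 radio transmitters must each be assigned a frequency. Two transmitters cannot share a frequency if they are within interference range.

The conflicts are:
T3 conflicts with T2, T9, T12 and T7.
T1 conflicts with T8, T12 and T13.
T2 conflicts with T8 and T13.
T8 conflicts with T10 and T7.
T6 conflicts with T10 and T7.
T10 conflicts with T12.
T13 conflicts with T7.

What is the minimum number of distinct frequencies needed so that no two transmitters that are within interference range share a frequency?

3

The cycle T12-T3-T2-T13-T1-T12 has odd length 5, so it cannot be 2-colored; at least 3 frequencies are needed.
Using 3 frequencies: T3=1, T1=2, T2=2, T8=1, T6=1, T10=2, T9=2, T12=3, T13=1, T7=2. No two conflicting transmitters share a frequency.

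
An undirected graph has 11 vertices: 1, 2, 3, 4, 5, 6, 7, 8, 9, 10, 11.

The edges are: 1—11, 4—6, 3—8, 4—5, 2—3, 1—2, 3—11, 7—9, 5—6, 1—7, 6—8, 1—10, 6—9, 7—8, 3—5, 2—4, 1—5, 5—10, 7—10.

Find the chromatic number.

3

4, 5, 6 are pairwise adjacent, so at least 3 colors are needed.
3 colors suffice: color red → {1, 3, 6}; color blue → {2, 5, 7, 11}; color green → {4, 8, 9, 10}. Every edge joins two different colors.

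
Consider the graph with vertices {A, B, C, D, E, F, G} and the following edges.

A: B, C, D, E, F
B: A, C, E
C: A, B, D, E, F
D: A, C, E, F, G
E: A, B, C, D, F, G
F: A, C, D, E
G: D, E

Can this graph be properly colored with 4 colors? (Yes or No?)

No

A, C, D, E, F form a clique, so at least 5 colors are needed.
So 4 colors are not enough.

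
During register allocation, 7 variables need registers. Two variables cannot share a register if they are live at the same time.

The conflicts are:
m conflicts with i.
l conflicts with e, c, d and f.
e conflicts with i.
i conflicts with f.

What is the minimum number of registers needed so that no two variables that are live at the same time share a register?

2

l and f conflict, so at least 2 registers are needed.
A valid assignment using 2 registers: m=2, l=1, e=2, c=2, i=1, d=2, f=2. No two conflicting variables share a register.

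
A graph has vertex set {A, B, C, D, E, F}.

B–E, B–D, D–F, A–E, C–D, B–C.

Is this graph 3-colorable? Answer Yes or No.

Yes

The chromatic number is 3. B, C, D are mutually adjacent, so at least 3 colors are needed.
3 colors suffice: color 1 → {D, E}; color 2 → {A, B, F}; color 3 → {C}.
That is already a proper 3-coloring.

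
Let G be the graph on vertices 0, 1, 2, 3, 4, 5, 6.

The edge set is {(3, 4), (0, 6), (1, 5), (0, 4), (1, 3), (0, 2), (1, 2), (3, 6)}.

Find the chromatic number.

The cycle 1-2-0-4-3-1 has odd length 5, so it cannot be 2-colored; at least 3 colors are needed.
3 colors suffice: color a → {0, 1}; color b → {2, 3, 5}; color c → {4, 6}. Each edge has distinct colors on its endpoints.

3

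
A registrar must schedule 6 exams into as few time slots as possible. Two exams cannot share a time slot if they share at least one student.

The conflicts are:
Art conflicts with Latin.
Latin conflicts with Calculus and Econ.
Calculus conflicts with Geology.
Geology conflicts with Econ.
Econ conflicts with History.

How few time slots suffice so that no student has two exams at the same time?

Geology and Econ conflict, so at least 2 time slots are needed.
2 time slots suffice: time slot 1 → {Art, Calculus, Econ}; time slot 2 → {Latin, Geology, History}. Each listed conflict is separated.

2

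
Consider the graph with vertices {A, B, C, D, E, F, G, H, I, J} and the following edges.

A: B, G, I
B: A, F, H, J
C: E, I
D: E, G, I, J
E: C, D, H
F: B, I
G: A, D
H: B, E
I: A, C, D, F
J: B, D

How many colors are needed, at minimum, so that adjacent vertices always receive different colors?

The cycle B-H-E-D-J-B has odd length 5, so it cannot be 2-colored; at least 3 colors are needed.
3 colors suffice: color 1 → {B, C, D}; color 2 → {E, G, I, J}; color 3 → {A, F, H}. Each edge has distinct colors on its endpoints.

3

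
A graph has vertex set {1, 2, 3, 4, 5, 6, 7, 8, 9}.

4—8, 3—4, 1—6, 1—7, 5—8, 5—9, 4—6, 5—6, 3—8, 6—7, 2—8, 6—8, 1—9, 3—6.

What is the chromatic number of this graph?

3, 4, 6, 8 are pairwise adjacent (a clique of size 4), so at least 4 colors are needed.
4 colors suffice: 1=b, 2=a, 3=d, 4=c, 5=c, 6=a, 7=c, 8=b, 9=a. Each edge has distinct colors on its endpoints.

4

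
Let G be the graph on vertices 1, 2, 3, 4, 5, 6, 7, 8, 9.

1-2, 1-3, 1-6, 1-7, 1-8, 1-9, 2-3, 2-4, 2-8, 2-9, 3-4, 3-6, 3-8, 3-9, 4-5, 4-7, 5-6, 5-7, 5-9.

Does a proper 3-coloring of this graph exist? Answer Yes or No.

No

1, 2, 3, 9 are mutually adjacent (a clique of size 4), so at least 4 colors are needed.
So 3 colors are not enough.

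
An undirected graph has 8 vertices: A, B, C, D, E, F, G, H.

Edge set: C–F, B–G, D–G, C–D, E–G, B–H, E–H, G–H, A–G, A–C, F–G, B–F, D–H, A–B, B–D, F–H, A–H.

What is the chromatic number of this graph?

A, B, G, H are pairwise adjacent (a clique of size 4), so at least 4 colors are needed.
4 colors suffice: color 1 → {C, H}; color 2 → {G}; color 3 → {B, E}; color 4 → {A, D, F}. No two adjacent vertices share a color.

4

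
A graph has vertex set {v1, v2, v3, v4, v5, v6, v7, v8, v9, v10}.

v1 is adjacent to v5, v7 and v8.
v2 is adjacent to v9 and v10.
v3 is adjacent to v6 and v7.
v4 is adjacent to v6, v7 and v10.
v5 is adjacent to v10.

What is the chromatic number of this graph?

The cycle v7-v4-v10-v5-v1-v7 has odd length 5, so it cannot be 2-colored; at least 3 colors are needed.
A valid assignment using 3 colors: v1=1, v2=2, v3=1, v4=3, v5=2, v6=2, v7=2, v8=2, v9=1, v10=1. Every edge joins two different colors.

3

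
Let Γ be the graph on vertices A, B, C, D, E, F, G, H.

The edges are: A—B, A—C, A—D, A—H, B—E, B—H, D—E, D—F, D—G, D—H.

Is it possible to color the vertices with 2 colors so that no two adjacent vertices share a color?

A, D, H are pairwise adjacent, so at least 3 colors are needed.
So 2 colors are not enough.

No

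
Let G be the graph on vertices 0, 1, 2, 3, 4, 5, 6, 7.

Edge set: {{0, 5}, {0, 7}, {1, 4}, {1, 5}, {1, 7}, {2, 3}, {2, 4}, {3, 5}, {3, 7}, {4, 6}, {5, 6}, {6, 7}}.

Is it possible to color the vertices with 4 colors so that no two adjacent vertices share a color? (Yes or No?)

The chromatic number is 3. The cycle 3-7-1-4-2-3 has odd length 5, so it cannot be 2-colored; at least 3 colors are needed.
3 colors suffice: color red → {4, 5, 7}; color blue → {0, 1, 3, 6}; color green → {2}.
Since 4 ≥ 3, a proper 4-coloring certainly exists.

Yes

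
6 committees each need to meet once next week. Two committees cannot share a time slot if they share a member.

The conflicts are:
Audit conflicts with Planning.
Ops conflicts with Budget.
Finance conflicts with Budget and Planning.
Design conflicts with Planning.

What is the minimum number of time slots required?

Finance and Planning conflict, so at least 2 time slots are needed.
2 time slots suffice: time slot 1 → {Budget, Planning}; time slot 2 → {Audit, Ops, Finance, Design}. No two conflicting committees share a time slot.

2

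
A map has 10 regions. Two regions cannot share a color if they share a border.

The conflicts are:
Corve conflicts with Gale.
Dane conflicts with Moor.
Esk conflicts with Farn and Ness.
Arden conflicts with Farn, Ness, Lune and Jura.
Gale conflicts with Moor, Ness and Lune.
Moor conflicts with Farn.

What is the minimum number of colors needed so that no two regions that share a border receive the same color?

3

The cycle Farn-Moor-Gale-Ness-Esk-Farn has odd length 5, so it cannot be 2-colored; at least 3 colors are needed.
One proper 3-coloring: Corve=2, Dane=1, Esk=1, Arden=1, Gale=1, Moor=3, Farn=2, Ness=2, Lune=2, Jura=2. Every pair that conflicts lands in different colors.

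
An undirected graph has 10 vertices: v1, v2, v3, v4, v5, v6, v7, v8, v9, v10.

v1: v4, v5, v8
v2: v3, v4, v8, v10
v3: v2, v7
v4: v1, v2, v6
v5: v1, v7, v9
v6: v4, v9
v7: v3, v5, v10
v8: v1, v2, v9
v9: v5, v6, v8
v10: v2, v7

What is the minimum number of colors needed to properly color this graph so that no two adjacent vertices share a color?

The cycle v6-v9-v8-v2-v4-v6 has odd length 5, so it cannot be 2-colored; at least 3 colors are needed.
3 colors suffice: color 1 → {v1, v2, v7, v9}; color 2 → {v3, v4, v5, v8, v10}; color 3 → {v6}. No two adjacent vertices share a color.

3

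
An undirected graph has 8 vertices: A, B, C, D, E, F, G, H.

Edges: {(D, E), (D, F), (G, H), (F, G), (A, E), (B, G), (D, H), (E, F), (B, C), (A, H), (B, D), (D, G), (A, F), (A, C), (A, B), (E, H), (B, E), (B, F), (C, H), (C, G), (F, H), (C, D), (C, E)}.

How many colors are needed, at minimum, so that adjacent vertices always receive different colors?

B, D, E, F form a clique, so at least 4 colors are needed.
One proper 4-coloring: A=2, B=3, C=4, D=2, E=1, F=4, G=1, H=3. No two adjacent vertices share a color.

4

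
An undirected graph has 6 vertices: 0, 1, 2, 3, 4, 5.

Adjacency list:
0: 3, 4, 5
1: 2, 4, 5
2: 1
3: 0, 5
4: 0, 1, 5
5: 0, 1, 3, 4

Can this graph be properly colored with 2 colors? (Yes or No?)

1, 4, 5 are pairwise adjacent, so at least 3 colors are needed.
So 2 colors are not enough.

No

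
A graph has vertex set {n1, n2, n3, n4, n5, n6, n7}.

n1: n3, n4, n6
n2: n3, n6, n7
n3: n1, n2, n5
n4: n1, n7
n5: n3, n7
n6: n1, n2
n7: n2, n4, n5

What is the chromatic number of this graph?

3

The cycle n4-n7-n5-n3-n1-n4 has odd length 5, so it cannot be 2-colored; at least 3 colors are needed.
3 colors suffice: color 1 → {n1, n2, n5}; color 2 → {n3, n6, n7}; color 3 → {n4}. No two adjacent vertices share a color.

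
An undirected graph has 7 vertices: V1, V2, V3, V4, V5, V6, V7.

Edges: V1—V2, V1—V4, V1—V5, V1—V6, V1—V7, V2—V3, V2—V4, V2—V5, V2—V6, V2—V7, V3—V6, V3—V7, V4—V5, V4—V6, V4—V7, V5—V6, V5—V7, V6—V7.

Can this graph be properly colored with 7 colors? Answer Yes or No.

Yes

The chromatic number is 6. V1, V2, V4, V5, V6, V7 are pairwise adjacent (a clique of size 6), so at least 6 colors are needed.
6 colors suffice: color 1 → {V6}; color 2 → {V2}; color 3 → {V7}; color 4 → {V3, V5}; color 5 → {V4}; color 6 → {V1}.
Since 7 ≥ 6, a proper 7-coloring certainly exists.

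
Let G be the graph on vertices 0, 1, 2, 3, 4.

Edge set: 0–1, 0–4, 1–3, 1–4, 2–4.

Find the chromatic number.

0, 1, 4 form a triangle, so at least 3 colors are needed.
3 colors suffice: color red → {3, 4}; color blue → {1, 2}; color green → {0}. Each edge has distinct colors on its endpoints.

3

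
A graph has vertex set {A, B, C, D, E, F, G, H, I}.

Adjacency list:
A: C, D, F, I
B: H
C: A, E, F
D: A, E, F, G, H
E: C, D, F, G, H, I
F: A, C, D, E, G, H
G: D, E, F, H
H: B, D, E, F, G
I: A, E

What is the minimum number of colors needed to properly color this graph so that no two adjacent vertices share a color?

D, E, F, G, H are mutually adjacent (a clique of size 5), so at least 5 colors are needed.
5 colors suffice: A=red, B=red, C=green, D=green, E=red, F=blue, G=purple, H=yellow, I=blue. No two adjacent vertices share a color.

5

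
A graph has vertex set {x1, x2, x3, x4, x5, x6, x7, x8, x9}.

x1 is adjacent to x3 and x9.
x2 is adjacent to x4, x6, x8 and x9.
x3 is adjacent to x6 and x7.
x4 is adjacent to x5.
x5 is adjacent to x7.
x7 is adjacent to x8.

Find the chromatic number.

3

The cycle x2-x4-x5-x7-x8-x2 has odd length 5, so it cannot be 2-colored; at least 3 colors are needed.
3 colors suffice: color 1 → {x2, x3, x5}; color 2 → {x4, x6, x7, x9}; color 3 → {x1, x8}. Every edge joins two different colors.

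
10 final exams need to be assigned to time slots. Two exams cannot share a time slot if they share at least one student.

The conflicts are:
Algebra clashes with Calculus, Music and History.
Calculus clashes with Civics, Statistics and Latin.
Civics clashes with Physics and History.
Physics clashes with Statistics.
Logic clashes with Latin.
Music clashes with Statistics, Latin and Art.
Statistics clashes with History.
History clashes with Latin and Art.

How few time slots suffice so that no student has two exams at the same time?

Music and Statistics conflict, so at least 2 time slots are needed.
2 time slots suffice: time slot 1 → {Calculus, Physics, Logic, Music, History}; time slot 2 → {Algebra, Civics, Statistics, Latin, Art}. No two conflicting exams share a time slot.

2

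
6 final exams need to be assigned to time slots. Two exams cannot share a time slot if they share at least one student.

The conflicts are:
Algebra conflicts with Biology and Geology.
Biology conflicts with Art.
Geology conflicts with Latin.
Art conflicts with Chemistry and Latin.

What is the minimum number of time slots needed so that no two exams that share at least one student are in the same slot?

The cycle Algebra-Geology-Latin-Art-Biology-Algebra has odd length 5, so it cannot be 2-colored; at least 3 time slots are needed.
Using 3 time slots: Algebra=2, Biology=3, Geology=1, Art=1, Chemistry=2, Latin=2. Every pair that conflicts lands in different time slots.

3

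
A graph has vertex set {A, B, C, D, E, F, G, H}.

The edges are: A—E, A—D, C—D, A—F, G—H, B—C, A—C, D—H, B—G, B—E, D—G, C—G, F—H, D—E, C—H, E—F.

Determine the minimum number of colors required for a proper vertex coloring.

C, D, G, H are mutually adjacent (a clique of size 4), so at least 4 colors are needed.
4 colors suffice: A=green, B=blue, C=red, D=blue, E=red, F=blue, G=yellow, H=green. Each edge has distinct colors on its endpoints.

4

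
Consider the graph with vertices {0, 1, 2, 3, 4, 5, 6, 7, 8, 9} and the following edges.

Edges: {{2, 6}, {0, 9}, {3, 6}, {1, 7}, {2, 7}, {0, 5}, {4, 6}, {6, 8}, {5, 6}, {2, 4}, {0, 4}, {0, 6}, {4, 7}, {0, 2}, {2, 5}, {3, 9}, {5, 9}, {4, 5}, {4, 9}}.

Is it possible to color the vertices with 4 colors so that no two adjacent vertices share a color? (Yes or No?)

0, 2, 4, 5, 6 are pairwise adjacent (a clique of size 5), so at least 5 colors are needed.
So 4 colors are not enough.

No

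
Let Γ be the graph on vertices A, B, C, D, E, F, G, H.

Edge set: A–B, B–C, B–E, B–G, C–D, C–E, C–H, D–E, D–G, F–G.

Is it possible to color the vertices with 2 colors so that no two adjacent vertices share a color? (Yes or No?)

B, C, E form a triangle, so at least 3 colors are needed.
So 2 colors are not enough.

No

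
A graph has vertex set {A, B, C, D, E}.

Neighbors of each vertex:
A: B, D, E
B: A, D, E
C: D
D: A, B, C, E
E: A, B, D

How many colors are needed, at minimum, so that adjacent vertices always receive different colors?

A, B, D, E are mutually adjacent (a clique of size 4), so at least 4 colors are needed.
4 colors suffice: color red → {D}; color blue → {A, C}; color green → {E}; color yellow → {B}. No two adjacent vertices share a color.

4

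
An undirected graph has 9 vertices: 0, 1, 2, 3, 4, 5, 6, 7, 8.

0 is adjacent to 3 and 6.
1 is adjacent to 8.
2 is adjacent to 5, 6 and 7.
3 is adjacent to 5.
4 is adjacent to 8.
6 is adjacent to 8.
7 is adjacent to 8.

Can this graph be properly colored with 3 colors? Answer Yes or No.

Yes

The chromatic number is 3. The cycle 5-2-6-0-3-5 has odd length 5, so it cannot be 2-colored; at least 3 colors are needed.
3 colors suffice: color red → {0, 2, 8}; color blue → {1, 4, 5, 6, 7}; color green → {3}.
That is already a proper 3-coloring.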